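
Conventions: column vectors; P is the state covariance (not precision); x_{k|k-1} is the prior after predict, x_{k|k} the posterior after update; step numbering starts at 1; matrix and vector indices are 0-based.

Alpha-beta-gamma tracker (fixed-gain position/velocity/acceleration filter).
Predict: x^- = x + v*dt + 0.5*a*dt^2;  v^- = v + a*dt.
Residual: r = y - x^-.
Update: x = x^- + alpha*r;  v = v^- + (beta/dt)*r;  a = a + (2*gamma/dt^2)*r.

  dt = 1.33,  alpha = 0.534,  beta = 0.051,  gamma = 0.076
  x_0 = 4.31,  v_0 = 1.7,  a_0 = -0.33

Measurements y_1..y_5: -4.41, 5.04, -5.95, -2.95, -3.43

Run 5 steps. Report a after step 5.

step 1: x_pred=6.2791  r=-10.6891  x^+=0.5711  v^+=0.8512  a^+=-1.2485
step 2: x_pred=0.5990  r=4.4410  x^+=2.9705  v^+=-0.6390  a^+=-0.8669
step 3: x_pred=1.3539  r=-7.3039  x^+=-2.5464  v^+=-2.0721  a^+=-1.4945
step 4: x_pred=-6.6240  r=3.6740  x^+=-4.6621  v^+=-3.9189  a^+=-1.1788
step 5: x_pred=-10.9168  r=7.4868  x^+=-6.9188  v^+=-5.1996  a^+=-0.5355

a_post = -0.5355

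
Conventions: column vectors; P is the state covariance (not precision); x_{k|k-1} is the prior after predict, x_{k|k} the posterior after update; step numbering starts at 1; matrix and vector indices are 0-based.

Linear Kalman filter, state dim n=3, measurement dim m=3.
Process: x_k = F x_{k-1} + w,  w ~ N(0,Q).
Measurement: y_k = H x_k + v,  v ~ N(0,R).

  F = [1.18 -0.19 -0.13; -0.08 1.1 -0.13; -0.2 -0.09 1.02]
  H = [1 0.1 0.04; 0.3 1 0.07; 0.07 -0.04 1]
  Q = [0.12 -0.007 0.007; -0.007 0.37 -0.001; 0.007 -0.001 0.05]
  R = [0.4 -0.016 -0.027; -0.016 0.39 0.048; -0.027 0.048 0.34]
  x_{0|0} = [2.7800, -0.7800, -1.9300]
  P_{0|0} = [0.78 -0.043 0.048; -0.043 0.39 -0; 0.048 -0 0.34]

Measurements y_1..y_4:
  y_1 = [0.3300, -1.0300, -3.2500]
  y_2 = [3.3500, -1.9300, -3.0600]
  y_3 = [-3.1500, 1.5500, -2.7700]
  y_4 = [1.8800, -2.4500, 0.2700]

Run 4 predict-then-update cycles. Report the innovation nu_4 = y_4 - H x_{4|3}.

step 1: x^-=[3.6795, -0.8295, -2.4544]  P^-=[1.2305 -0.2197 -0.1535; -0.2197 0.8612 -0.0657; -0.1535 -0.0657 0.4170]  S=[1.5830 0.1984 -0.0808; 0.1984 1.2165 -0.0565; -0.0808 -0.0565 0.7494]  K=[0.7610 -0.0100 0.0031; -0.1767 0.6731 -0.1225; -0.0590 -0.0333 0.5367]  nu=[-3.1684, -1.1325, -1.0863]  x^+=[1.2765, -0.8989, -2.8127]  P^+=[0.3171 -0.1078 -0.0465; -0.1078 0.2908 0.0146; -0.0465 0.0146 0.1863]
step 2: x^-=[2.0427, -0.7253, -3.0433]  P^-=[0.6385 -0.2312 -0.1400; -0.2312 0.7408 -0.0073; -0.1400 -0.0073 0.2713]  S=[0.9888 0.0004 -0.1079; 0.0004 1.0440 -0.0127; -0.1079 -0.0127 0.5979]  K=[0.6129 -0.0480 -0.0344; -0.1711 0.6415 -0.1062; -0.0853 -0.0239 0.4219]  nu=[1.5016, -1.6045, -0.1887]  x^+=[3.0466, -1.9913, -3.2126]  P^+=[0.2594 -0.1043 -0.0529; -0.1043 0.2779 0.0177; -0.0529 0.0177 0.1490]
step 3: x^-=[4.3910, -2.0165, -3.7070]  P^-=[0.5576 -0.2186 -0.1303; -0.2186 0.7226 0.0011; -0.1303 0.0011 0.2322]  S=[0.9111 -0.0116 -0.1050; -0.0116 1.0275 -0.0043; -0.1050 -0.0043 0.5590]  K=[0.5771 -0.0525 -0.0398; -0.1643 0.6373 -0.1031; -0.0890 -0.0206 0.3822]  nu=[-7.1910, 2.5087, 0.5490]  x^+=[0.0877, 0.7073, -2.9089]  P^+=[0.2450 -0.1014 -0.0528; -0.1014 0.2754 0.0181; -0.0528 0.0181 0.1358]
step 4: x^-=[0.3473, 1.1491, -3.0483]  P^-=[0.5359 -0.2131 -0.1254; -0.2131 0.7186 0.0027; -0.1254 0.0027 0.2179]  S=[0.8908 -0.0124 -0.1021; -0.0124 1.0252 -0.0022; -0.1021 -0.0022 0.5451]  K=[0.5668 -0.0528 -0.0397; -0.1614 0.6366 -0.1029; -0.0890 -0.0195 0.3667]  nu=[1.5397, -3.4899, 3.3400]  x^+=[1.2719, -1.6648, -1.8925]  P^+=[0.2407 -0.1001 -0.0522; -0.1001 0.2747 0.0179; -0.0522 0.0179 0.1305]

innov = [1.5397, -3.4899, 3.3400]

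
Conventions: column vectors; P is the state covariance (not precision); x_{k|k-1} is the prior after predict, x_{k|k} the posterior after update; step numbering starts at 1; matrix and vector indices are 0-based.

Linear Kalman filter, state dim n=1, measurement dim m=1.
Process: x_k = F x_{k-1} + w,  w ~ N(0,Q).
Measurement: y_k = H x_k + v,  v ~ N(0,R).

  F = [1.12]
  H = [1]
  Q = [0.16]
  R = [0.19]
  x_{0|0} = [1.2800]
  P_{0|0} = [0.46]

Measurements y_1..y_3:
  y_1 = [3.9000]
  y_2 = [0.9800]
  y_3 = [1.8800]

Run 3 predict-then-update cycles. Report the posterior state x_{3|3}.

x_post = [2.0046]

step 1: x^-=[1.4336]  P^-=[0.7370]  S=[0.9270]  K=[0.7950]  nu=[2.4664]  x^+=[3.3945]  P^+=[0.1511]
step 2: x^-=[3.8018]  P^-=[0.3495]  S=[0.5395]  K=[0.6478]  nu=[-2.8218]  x^+=[1.9738]  P^+=[0.1231]
step 3: x^-=[2.2107]  P^-=[0.3144]  S=[0.5044]  K=[0.6233]  nu=[-0.3307]  x^+=[2.0046]  P^+=[0.1184]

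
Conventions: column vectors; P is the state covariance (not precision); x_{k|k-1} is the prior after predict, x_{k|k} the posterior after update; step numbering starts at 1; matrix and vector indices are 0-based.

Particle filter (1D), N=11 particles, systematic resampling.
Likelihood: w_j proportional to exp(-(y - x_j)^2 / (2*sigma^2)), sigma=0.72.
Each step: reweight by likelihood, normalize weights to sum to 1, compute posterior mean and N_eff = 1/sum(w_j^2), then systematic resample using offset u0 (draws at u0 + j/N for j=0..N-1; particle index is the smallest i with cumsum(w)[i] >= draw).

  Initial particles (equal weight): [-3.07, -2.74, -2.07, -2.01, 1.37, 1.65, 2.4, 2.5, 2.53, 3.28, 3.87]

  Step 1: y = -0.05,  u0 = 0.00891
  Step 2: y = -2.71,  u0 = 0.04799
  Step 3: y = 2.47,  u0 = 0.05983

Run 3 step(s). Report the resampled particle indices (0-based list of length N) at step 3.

resampled_idx = [0, 2, 3, 4, 6, 6, 7, 8, 9, 9, 10]

step 1: w=[0.0006, 0.0036, 0.0762, 0.0959, 0.5578, 0.2402, 0.0119, 0.0074, 0.0064, 0.0001, 0.0000]  mean=0.8616  Neff=2.6039  idx=[2, 3, 4, 4, 4, 4, 4, 4, 5, 5, 5]
step 2: w=[0.5194, 0.4806, 0.0000, 0.0000, 0.0000, 0.0000, 0.0000, 0.0000, 0.0000, 0.0000, 0.0000]  mean=-2.0412  Neff=1.9970  idx=[0, 0, 0, 0, 0, 0, 1, 1, 1, 1, 1]
step 3: w=[0.0693, 0.0693, 0.0693, 0.0693, 0.0693, 0.0693, 0.1168, 0.1168, 0.1168, 0.1168, 0.1168]  mean=-2.0350  Neff=10.3024  idx=[0, 2, 3, 4, 6, 6, 7, 8, 9, 9, 10]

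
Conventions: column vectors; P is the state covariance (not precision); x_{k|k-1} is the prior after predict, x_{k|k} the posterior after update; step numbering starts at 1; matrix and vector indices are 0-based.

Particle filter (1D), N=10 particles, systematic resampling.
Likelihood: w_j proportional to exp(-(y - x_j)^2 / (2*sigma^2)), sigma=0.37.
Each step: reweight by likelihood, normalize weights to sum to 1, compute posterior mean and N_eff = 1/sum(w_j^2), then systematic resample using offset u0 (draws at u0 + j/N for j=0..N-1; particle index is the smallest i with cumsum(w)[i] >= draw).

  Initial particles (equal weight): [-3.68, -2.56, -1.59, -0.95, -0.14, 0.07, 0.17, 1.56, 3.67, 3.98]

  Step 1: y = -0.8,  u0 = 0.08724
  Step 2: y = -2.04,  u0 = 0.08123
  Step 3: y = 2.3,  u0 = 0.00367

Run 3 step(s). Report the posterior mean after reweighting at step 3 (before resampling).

post_mean = -0.9500

step 1: w=[0.0000, 0.0000, 0.0774, 0.6965, 0.1541, 0.0477, 0.0243, 0.0000, 0.0000, 0.0000]  mean=-0.7989  Neff=1.9314  idx=[3, 3, 3, 3, 3, 3, 3, 4, 4, 6]
step 2: w=[0.1429, 0.1429, 0.1429, 0.1429, 0.1429, 0.1429, 0.1429, 0.0000, 0.0000, 0.0000]  mean=-0.9500  Neff=7.0006  idx=[0, 1, 1, 2, 3, 4, 4, 5, 6, 6]
step 3: w=[0.1000, 0.1000, 0.1000, 0.1000, 0.1000, 0.1000, 0.1000, 0.1000, 0.1000, 0.1000]  mean=-0.9500  Neff=10.0000  idx=[0, 1, 2, 3, 4, 5, 6, 7, 8, 9]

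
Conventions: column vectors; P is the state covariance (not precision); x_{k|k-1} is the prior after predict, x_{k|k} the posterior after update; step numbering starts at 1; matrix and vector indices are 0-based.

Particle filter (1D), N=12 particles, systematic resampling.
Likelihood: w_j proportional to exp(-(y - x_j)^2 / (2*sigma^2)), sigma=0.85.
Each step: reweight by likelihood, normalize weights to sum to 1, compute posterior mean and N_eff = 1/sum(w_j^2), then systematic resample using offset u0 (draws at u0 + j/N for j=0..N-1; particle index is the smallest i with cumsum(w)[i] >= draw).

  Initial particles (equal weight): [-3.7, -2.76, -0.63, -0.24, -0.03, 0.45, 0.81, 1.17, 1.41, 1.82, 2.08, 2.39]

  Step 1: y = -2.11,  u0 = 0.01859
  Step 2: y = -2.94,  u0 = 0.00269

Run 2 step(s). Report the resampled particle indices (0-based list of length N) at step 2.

step 1: w=[0.1344, 0.5772, 0.1698, 0.0688, 0.0387, 0.0083, 0.0021, 0.0005, 0.0001, 0.0000, 0.0000, 0.0000]  mean=-2.2090  Neff=2.5880  idx=[0, 0, 1, 1, 1, 1, 1, 1, 1, 2, 2, 3]
step 2: w=[0.0814, 0.0814, 0.1186, 0.1186, 0.1186, 0.1186, 0.1186, 0.1186, 0.1186, 0.0030, 0.0030, 0.0008]  mean=-2.8981  Neff=8.9460  idx=[0, 1, 2, 2, 3, 4, 4, 5, 6, 6, 7, 8]

resampled_idx = [0, 1, 2, 2, 3, 4, 4, 5, 6, 6, 7, 8]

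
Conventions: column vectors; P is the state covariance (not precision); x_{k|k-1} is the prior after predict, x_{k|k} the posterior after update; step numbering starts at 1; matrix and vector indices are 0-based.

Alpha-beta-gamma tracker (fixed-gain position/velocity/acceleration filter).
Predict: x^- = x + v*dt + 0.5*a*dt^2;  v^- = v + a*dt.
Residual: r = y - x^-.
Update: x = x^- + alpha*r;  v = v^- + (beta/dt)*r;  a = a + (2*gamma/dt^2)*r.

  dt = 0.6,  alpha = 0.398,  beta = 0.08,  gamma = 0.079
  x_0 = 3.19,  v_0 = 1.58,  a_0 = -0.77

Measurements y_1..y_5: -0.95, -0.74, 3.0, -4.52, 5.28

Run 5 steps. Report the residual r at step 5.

step 1: x_pred=3.9994  r=-4.9494  x^+=2.0295  v^+=0.4581  a^+=-2.9422
step 2: x_pred=1.7748  r=-2.5148  x^+=0.7739  v^+=-1.6426  a^+=-4.0459
step 3: x_pred=-0.9399  r=3.9399  x^+=0.6282  v^+=-3.5448  a^+=-2.3168
step 4: x_pred=-1.9157  r=-2.6043  x^+=-2.9522  v^+=-5.2821  a^+=-3.4597
step 5: x_pred=-6.7443  r=12.0243  x^+=-1.9586  v^+=-5.7547  a^+=1.8176

resid = 12.0243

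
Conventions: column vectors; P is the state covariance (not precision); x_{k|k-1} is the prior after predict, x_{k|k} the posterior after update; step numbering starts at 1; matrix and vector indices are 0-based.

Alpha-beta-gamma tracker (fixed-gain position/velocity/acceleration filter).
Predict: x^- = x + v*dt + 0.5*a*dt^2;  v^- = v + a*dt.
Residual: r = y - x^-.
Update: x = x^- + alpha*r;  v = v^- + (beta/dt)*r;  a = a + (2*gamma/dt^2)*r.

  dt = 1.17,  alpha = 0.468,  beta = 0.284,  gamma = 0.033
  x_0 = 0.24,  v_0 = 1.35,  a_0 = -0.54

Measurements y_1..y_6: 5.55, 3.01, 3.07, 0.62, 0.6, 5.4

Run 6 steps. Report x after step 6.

step 1: x_pred=1.4499  r=4.1001  x^+=3.3687  v^+=1.7134  a^+=-0.3423
step 2: x_pred=5.1392  r=-2.1292  x^+=4.1427  v^+=0.7961  a^+=-0.4450
step 3: x_pred=4.7696  r=-1.6996  x^+=3.9742  v^+=-0.1371  a^+=-0.5269
step 4: x_pred=3.4532  r=-2.8332  x^+=2.1272  v^+=-1.4413  a^+=-0.6635
step 5: x_pred=-0.0132  r=0.6132  x^+=0.2738  v^+=-2.0687  a^+=-0.6340
step 6: x_pred=-2.5806  r=7.9806  x^+=1.1543  v^+=-0.8733  a^+=-0.2492

x_post = 1.1543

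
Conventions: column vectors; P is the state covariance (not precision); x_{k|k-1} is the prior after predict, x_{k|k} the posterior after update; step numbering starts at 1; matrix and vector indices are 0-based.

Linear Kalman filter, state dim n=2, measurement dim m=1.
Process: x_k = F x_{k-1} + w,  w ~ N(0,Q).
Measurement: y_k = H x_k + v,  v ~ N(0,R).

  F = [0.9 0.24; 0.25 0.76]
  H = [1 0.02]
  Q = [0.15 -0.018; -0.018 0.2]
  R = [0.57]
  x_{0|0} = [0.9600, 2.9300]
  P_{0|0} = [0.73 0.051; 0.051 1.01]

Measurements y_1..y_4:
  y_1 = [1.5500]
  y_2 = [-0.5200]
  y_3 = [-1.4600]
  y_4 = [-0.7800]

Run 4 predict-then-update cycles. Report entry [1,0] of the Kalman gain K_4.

step 1: x^-=[1.5672, 2.4668]  P^-=[0.8215 0.3684; 0.3684 0.8484]  S=[1.4066]  K=[0.5893; 0.2740]  nu=[-0.0665]  x^+=[1.5280, 2.4486]  P^+=[0.3331 0.1413; 0.1413 0.7428]
step 2: x^-=[1.9628, 2.2429]  P^-=[0.5236 0.2976; 0.2976 0.7036]  S=[1.1058]  K=[0.4789; 0.2818]  nu=[-2.5277]  x^+=[0.7523, 1.5306]  P^+=[0.2700 0.1483; 0.1483 0.6157]
step 3: x^-=[1.0444, 1.3513]  P^-=[0.4682 0.2654; 0.2654 0.6289]  S=[1.0491]  K=[0.4514; 0.2650]  nu=[-2.5315]  x^+=[-0.0982, 0.6805]  P^+=[0.2545 0.1399; 0.1399 0.5552]
step 4: x^-=[0.0749, 0.4926]  P^-=[0.4486 0.2446; 0.2446 0.5898]  S=[1.0286]  K=[0.4409; 0.2493]  nu=[-0.8648]  x^+=[-0.3063, 0.2770]  P^+=[0.2487 0.1316; 0.1316 0.5258]

K[1,0] = 0.2493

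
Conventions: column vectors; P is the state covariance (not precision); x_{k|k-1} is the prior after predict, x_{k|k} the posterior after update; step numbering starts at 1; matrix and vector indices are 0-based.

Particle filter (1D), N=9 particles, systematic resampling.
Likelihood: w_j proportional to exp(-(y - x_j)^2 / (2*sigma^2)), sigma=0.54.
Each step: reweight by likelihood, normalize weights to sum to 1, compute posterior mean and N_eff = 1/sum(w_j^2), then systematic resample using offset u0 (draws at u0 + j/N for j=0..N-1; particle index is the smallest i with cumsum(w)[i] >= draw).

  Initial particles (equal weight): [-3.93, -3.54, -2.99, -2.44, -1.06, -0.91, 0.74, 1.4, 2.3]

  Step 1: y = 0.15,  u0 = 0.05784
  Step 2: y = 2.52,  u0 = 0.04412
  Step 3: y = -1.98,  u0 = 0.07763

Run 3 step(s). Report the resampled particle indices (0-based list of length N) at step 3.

step 1: w=[0.0000, 0.0000, 0.0000, 0.0000, 0.0960, 0.1721, 0.6504, 0.0811, 0.0004]  mean=0.3375  Neff=2.1346  idx=[4, 5, 6, 6, 6, 6, 6, 6, 7]
step 2: w=[0.0000, 0.0000, 0.0307, 0.0307, 0.0307, 0.0307, 0.0307, 0.0307, 0.8161]  mean=1.2786  Neff=1.4889  idx=[3, 7, 8, 8, 8, 8, 8, 8, 8]
step 3: w=[0.4982, 0.4982, 0.0005, 0.0005, 0.0005, 0.0005, 0.0005, 0.0005, 0.0005]  mean=0.7423  Neff=2.0141  idx=[0, 0, 0, 0, 1, 1, 1, 1, 1]

resampled_idx = [0, 0, 0, 0, 1, 1, 1, 1, 1]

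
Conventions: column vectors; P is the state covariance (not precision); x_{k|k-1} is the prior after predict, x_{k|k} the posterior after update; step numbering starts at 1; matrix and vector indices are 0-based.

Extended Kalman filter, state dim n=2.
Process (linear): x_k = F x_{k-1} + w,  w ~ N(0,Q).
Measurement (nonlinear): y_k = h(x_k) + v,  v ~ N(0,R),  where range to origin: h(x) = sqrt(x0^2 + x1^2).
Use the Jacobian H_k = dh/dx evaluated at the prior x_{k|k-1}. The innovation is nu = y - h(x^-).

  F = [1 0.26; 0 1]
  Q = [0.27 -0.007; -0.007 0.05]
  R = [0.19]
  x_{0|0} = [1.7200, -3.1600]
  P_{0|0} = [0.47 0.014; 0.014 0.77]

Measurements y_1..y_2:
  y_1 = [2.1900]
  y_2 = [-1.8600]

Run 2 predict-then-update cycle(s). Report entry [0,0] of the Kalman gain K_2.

K[0,0] = -0.2981

step 1: x^-=[0.8984, -3.1600]  P^-=[0.7993 0.2072; 0.2072 0.8200]  H_jac=[0.2735 -0.9619]  S=[0.8994]  K=[0.0214; -0.8139]  nu=[-1.0952]  x^+=[0.8749, -2.2686]  P^+=[0.7989 0.2229; 0.2229 0.2241]
step 2: x^-=[0.2851, -2.2686]  P^-=[1.2000 0.2742; 0.2742 0.2741]  H_jac=[0.1247 -0.9922]  S=[0.4107]  K=[-0.2981; -0.5791]  nu=[-4.1464]  x^+=[1.5210, 0.1324]  P^+=[1.1635 0.2033; 0.2033 0.1364]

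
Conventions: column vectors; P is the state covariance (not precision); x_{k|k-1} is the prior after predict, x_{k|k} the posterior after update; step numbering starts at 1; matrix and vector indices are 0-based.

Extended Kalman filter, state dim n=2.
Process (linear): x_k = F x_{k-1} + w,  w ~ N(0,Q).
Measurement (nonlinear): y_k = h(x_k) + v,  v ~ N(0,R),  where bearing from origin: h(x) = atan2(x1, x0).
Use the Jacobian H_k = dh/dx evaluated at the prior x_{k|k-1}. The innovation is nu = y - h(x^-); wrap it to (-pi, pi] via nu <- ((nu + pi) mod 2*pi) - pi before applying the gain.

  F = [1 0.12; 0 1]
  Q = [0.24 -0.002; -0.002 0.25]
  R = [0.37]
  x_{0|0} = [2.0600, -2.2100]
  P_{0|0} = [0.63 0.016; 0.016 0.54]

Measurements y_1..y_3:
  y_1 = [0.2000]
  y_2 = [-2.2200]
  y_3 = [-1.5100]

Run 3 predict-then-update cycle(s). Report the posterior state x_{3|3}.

x_post = [0.8724, -2.7234]

step 1: x^-=[1.7948, -2.2100]  P^-=[0.8816 0.0788; 0.0788 0.7900]  H_jac=[0.2727 0.2214]  S=[0.4838]  K=[0.5329; 0.4060]  nu=[1.0887]  x^+=[2.3750, -1.7680]  P^+=[0.7442 -0.0259; -0.0259 0.7103]
step 2: x^-=[2.1628, -1.7680]  P^-=[0.9882 0.0574; 0.0574 0.9603]  H_jac=[0.2266 0.2772]  S=[0.5017]  K=[0.4780; 0.5564]  nu=[-1.5347]  x^+=[1.4293, -2.6219]  P^+=[0.8736 -0.0761; -0.0761 0.8049]
step 3: x^-=[1.1147, -2.6219]  P^-=[1.1070 0.0185; 0.0185 1.0549]  H_jac=[0.3230 0.1373]  S=[0.5070]  K=[0.7102; 0.2975]  nu=[-0.3412]  x^+=[0.8724, -2.7234]  P^+=[0.8512 -0.0886; -0.0886 1.0101]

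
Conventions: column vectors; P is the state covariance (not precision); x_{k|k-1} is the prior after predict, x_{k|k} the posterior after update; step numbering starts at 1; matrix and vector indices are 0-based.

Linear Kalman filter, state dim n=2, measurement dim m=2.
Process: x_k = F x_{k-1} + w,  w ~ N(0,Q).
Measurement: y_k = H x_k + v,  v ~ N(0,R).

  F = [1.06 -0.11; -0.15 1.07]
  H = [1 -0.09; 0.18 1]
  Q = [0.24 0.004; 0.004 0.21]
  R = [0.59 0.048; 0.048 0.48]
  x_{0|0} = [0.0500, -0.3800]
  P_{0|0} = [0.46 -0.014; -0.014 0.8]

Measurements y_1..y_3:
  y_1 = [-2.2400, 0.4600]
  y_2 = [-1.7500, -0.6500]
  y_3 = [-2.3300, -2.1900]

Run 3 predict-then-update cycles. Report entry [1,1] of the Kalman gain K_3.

K[1,1] = 0.5136

step 1: x^-=[0.0948, -0.4141]  P^-=[0.7698 -0.1794; -0.1794 1.1408]  S=[1.4013 -0.0926; -0.0926 1.5811]  K=[0.5613 0.0070; -0.1556 0.6920]  nu=[-2.3721, 0.8570]  x^+=[-1.2307, 0.5479]  P^+=[0.3289 -0.0289; -0.0289 0.3299]
step 2: x^-=[-1.3648, 0.7709]  P^-=[0.6203 -0.1204; -0.1204 0.6043]  S=[1.2369 -0.0131; -0.0131 1.0611]  K=[0.5102 -0.0019; -0.1355 0.5474]  nu=[-0.3158, -1.1752]  x^+=[-1.5237, 0.1703]  P^+=[0.2982 -0.0301; -0.0301 0.2617]
step 3: x^-=[-1.6339, 0.4108]  P^-=[0.5853 -0.1089; -0.1089 0.5260]  S=[1.1992 -0.0011; -0.0011 0.9858]  K=[0.4963 -0.0030; -0.1298 0.5136]  nu=[-0.6592, -2.3067]  x^+=[-1.9540, -0.6883]  P^+=[0.2900 -0.0298; -0.0298 0.2456]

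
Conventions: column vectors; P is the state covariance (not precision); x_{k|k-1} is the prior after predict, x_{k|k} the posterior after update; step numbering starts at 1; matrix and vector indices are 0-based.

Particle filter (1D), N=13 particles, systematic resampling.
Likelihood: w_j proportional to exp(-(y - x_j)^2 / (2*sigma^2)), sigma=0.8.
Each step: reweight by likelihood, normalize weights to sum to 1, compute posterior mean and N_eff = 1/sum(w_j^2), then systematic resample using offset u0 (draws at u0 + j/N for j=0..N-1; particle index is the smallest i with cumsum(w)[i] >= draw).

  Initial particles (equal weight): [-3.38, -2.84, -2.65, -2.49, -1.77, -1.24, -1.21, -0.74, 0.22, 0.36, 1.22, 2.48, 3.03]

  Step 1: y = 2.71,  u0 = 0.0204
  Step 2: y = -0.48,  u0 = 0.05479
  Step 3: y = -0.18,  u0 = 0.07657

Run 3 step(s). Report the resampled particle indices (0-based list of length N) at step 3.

resampled_idx = [0, 1, 2, 3, 4, 5, 6, 7, 8, 9, 10, 11, 12]

step 1: w=[0.0000, 0.0000, 0.0000, 0.0000, 0.0000, 0.0000, 0.0000, 0.0000, 0.0038, 0.0064, 0.0848, 0.4612, 0.4437]  mean=2.5948  Neff=2.3991  idx=[10, 11, 11, 11, 11, 11, 11, 12, 12, 12, 12, 12, 12]
step 2: w=[0.9391, 0.0096, 0.0096, 0.0096, 0.0096, 0.0096, 0.0096, 0.0006, 0.0006, 0.0006, 0.0006, 0.0006, 0.0006]  mean=1.2987  Neff=1.1333  idx=[0, 0, 0, 0, 0, 0, 0, 0, 0, 0, 0, 0, 5]
step 3: w=[0.0832, 0.0832, 0.0832, 0.0832, 0.0832, 0.0832, 0.0832, 0.0832, 0.0832, 0.0832, 0.0832, 0.0832, 0.0015]  mean=1.2219  Neff=12.0364  idx=[0, 1, 2, 3, 4, 5, 6, 7, 8, 9, 10, 11, 12]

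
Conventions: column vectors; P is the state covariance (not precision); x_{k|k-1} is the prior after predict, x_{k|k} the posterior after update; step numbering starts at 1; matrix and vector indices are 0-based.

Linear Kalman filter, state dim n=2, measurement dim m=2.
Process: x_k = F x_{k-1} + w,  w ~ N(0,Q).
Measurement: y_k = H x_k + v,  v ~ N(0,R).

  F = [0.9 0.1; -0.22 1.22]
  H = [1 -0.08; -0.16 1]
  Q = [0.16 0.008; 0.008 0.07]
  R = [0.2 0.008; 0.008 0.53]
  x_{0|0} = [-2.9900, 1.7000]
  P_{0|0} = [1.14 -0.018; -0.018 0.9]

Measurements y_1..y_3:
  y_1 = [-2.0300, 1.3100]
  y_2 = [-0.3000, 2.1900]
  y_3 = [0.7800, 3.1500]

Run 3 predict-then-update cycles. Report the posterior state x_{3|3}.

x_post = [0.3975, 3.0053]

step 1: x^-=[-2.5210, 2.7318]  P^-=[1.0892 -0.1273; -0.1273 1.4744]  S=[1.3190 -0.4131; -0.4131 2.0730]  K=[0.8404 0.0220; 0.0426 0.7295]  nu=[0.7095, -1.8252]  x^+=[-1.9649, 1.4305]  P^+=[0.1719 0.0459; 0.0459 0.3943]
step 2: x^-=[-1.6254, 2.1775]  P^-=[0.3115 0.0715; 0.0715 0.6406]  S=[0.5041 -0.0207; -0.0207 1.1557]  K=[0.6077 0.0296; 0.0625 0.5455]  nu=[1.4996, -0.2475]  x^+=[-0.7214, 2.1361]  P^+=[0.1250 0.0406; 0.0406 0.2961]
step 3: x^-=[-0.4356, 2.7648]  P^-=[0.2715 0.0630; 0.0630 0.4950]  S=[0.4646 -0.0112; -0.0112 1.0118]  K=[0.5742 0.0257; 0.0620 0.4800]  nu=[1.4368, 0.3155]  x^+=[0.3975, 3.0053]  P^+=[0.1180 0.0371; 0.0371 0.2608]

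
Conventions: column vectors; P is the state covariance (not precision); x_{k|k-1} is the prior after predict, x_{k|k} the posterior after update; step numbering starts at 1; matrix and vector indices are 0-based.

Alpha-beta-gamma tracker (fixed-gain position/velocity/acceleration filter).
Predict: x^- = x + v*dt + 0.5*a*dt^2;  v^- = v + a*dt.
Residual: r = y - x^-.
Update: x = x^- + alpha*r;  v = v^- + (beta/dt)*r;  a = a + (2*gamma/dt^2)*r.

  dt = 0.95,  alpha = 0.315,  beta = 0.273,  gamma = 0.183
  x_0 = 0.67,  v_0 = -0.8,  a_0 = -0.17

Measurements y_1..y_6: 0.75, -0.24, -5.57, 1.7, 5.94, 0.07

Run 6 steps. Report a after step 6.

step 1: x_pred=-0.1667  r=0.9167  x^+=0.1221  v^+=-0.6981  a^+=0.2018
step 2: x_pred=-0.4501  r=0.2101  x^+=-0.3839  v^+=-0.4460  a^+=0.2870
step 3: x_pred=-0.6781  r=-4.8919  x^+=-2.2191  v^+=-1.5792  a^+=-1.6969
step 4: x_pred=-4.4850  r=6.1850  x^+=-2.5367  v^+=-1.4139  a^+=0.8114
step 5: x_pred=-3.5138  r=9.4538  x^+=-0.5358  v^+=2.0737  a^+=4.6453
step 6: x_pred=3.5303  r=-3.4603  x^+=2.4403  v^+=5.4923  a^+=3.2420

a_post = 3.2420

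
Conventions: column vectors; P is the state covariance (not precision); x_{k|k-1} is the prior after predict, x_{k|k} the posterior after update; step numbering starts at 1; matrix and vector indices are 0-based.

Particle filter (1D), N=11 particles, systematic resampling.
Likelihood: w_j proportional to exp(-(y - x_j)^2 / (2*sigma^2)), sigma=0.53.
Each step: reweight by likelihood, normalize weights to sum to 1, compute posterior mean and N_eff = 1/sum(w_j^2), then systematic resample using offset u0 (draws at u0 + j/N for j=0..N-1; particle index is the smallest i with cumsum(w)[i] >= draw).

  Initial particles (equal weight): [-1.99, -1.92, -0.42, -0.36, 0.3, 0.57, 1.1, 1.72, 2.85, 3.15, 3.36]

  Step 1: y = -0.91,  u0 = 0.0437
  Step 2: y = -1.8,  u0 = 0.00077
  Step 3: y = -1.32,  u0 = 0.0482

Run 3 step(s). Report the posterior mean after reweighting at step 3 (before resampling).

post_mean = -1.8815

step 1: w=[0.0775, 0.1005, 0.4029, 0.3605, 0.0456, 0.0125, 0.0005, 0.0000, 0.0000, 0.0000, 0.0000]  mean=-0.6248  Neff=3.2190  idx=[0, 1, 2, 2, 2, 2, 3, 3, 3, 3, 4]
step 2: w=[0.4367, 0.4539, 0.0157, 0.0157, 0.0157, 0.0157, 0.0116, 0.0116, 0.0116, 0.0116, 0.0002]  mean=-1.7835  Neff=2.5112  idx=[0, 0, 0, 0, 0, 1, 1, 1, 1, 1, 3]
step 3: w=[0.0878, 0.0878, 0.0878, 0.0878, 0.0878, 0.1029, 0.1029, 0.1029, 0.1029, 0.1029, 0.0462]  mean=-1.8815  Neff=10.6751  idx=[0, 1, 2, 3, 4, 5, 6, 7, 8, 9, 10]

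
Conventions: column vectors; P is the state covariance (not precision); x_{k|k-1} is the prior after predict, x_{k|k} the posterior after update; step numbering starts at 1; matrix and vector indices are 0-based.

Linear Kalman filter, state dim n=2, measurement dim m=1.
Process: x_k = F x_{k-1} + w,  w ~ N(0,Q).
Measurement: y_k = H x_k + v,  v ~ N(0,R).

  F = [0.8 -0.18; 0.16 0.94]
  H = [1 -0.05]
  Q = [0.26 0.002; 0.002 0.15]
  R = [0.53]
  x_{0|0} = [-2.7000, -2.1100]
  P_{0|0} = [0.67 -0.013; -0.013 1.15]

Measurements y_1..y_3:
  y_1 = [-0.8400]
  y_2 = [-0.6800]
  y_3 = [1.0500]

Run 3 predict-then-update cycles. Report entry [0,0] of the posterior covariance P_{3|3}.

step 1: x^-=[-1.7802, -2.4154]  P^-=[0.7298 -0.1162; -0.1162 1.1794]  S=[1.2744]  K=[0.5772; -0.1375]  nu=[0.8194]  x^+=[-1.3072, -2.5280]  P^+=[0.3052 -0.0151; -0.0151 1.1553]
step 2: x^-=[-0.5907, -2.5855]  P^-=[0.4971 -0.1653; -0.1653 1.1741]  S=[1.0466]  K=[0.4829; -0.2141]  nu=[-0.2186]  x^+=[-0.6962, -2.5387]  P^+=[0.2531 -0.0571; -0.0571 1.1261]
step 3: x^-=[-0.1000, -2.4978]  P^-=[0.4749 -0.1975; -0.1975 1.1343]  S=[1.0275]  K=[0.4718; -0.2474]  nu=[1.0251]  x^+=[0.3836, -2.7514]  P^+=[0.2462 -0.0775; -0.0775 1.0715]

P_post[0,0] = 0.2462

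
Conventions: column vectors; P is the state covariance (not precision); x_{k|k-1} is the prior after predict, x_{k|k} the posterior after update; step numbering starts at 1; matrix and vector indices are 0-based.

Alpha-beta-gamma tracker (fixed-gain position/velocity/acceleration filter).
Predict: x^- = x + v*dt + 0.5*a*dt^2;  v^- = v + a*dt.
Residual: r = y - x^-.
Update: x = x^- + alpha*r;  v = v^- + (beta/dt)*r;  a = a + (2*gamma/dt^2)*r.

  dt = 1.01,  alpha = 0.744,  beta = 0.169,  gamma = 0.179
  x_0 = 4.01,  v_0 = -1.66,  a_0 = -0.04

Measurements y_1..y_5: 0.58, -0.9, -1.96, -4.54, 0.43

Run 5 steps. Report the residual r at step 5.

resid = 7.4501

step 1: x_pred=2.3130  r=-1.7330  x^+=1.0236  v^+=-1.9904  a^+=-0.6482
step 2: x_pred=-1.3172  r=0.4172  x^+=-1.0068  v^+=-2.5752  a^+=-0.5018
step 3: x_pred=-3.8637  r=1.9037  x^+=-2.4474  v^+=-2.7635  a^+=0.1663
step 4: x_pred=-5.1536  r=0.6136  x^+=-4.6971  v^+=-2.4928  a^+=0.3817
step 5: x_pred=-7.0201  r=7.4501  x^+=-1.4772  v^+=-0.8607  a^+=2.9963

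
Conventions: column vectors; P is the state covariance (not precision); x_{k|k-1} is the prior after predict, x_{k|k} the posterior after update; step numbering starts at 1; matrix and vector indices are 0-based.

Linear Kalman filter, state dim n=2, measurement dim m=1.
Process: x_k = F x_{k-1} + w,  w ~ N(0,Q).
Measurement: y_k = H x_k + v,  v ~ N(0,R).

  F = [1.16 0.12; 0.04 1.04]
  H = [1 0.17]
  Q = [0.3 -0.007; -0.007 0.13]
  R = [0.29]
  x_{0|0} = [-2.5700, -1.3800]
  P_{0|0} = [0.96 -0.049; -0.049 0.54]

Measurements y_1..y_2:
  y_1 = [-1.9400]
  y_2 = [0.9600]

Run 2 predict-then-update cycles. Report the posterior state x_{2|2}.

x_post = [0.0196, -1.0495]

step 1: x^-=[-3.1468, -1.5380]  P^-=[1.5859 0.0456; 0.0456 0.7115]  S=[1.9120]  K=[0.8335; 0.0871]  nu=[1.4683]  x^+=[-1.9230, -1.4101]  P^+=[0.2576 -0.0932; -0.0932 0.6970]
step 2: x^-=[-2.3999, -1.5434]  P^-=[0.6307 -0.0210; -0.0210 0.8765]  S=[0.9389]  K=[0.6679; 0.1364]  nu=[3.6223]  x^+=[0.0196, -1.0495]  P^+=[0.2118 -0.1065; -0.1065 0.8591]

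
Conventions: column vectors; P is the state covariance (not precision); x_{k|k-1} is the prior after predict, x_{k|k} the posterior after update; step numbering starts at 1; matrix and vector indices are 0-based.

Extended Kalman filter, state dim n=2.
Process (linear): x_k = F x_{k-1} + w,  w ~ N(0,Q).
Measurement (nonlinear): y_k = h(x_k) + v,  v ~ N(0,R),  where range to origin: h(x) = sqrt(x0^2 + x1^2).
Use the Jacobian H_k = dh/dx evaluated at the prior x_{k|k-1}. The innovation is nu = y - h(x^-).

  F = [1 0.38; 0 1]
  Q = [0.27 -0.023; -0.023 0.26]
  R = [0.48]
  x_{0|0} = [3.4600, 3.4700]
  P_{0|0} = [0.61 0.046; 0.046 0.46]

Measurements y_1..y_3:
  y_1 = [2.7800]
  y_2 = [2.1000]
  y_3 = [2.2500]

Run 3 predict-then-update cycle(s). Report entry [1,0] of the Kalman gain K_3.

step 1: x^-=[4.7786, 3.4700]  P^-=[0.9814 0.1978; 0.1978 0.7200]  H_jac=[0.8092 0.5876]  S=[1.5592]  K=[0.5838; 0.3740]  nu=[-3.1256]  x^+=[2.9538, 2.3011]  P^+=[0.4499 -0.1426; -0.1426 0.5019]
step 2: x^-=[3.8282, 2.3011]  P^-=[0.6840 0.0251; 0.0251 0.7619]  H_jac=[0.8571 0.5152]  S=[1.2068]  K=[0.4965; 0.3431]  nu=[-2.3666]  x^+=[2.6533, 1.4892]  P^+=[0.3865 -0.1805; -0.1805 0.6199]
step 3: x^-=[3.2192, 1.4892]  P^-=[0.6089 0.0321; 0.0321 0.8799]  H_jac=[0.9076 0.4199]  S=[1.1611]  K=[0.4875; 0.3432]  nu=[-1.2969]  x^+=[2.5869, 1.0440]  P^+=[0.3329 -0.1622; -0.1622 0.7431]

K[1,0] = 0.3432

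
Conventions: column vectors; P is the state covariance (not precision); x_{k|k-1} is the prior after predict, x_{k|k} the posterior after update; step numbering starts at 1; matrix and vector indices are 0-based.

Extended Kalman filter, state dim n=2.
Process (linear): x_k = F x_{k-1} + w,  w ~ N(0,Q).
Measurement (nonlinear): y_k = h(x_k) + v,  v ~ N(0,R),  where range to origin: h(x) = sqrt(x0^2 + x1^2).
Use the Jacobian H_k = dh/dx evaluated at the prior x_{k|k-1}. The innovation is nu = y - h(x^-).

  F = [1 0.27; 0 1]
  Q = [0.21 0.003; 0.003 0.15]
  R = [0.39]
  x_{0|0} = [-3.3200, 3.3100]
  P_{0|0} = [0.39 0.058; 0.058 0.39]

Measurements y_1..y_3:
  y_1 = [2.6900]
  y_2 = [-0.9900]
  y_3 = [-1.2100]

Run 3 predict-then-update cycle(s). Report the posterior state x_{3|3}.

step 1: x^-=[-2.4263, 3.3100]  P^-=[0.6598 0.1663; 0.1663 0.5400]  H_jac=[-0.5912 0.8065]  S=[0.8133]  K=[-0.3147; 0.4146]  nu=[-1.4140]  x^+=[-1.9813, 2.7237]  P^+=[0.5792 0.2724; 0.2724 0.4002]
step 2: x^-=[-1.2459, 2.7237]  P^-=[0.9655 0.3835; 0.3835 0.5502]  H_jac=[-0.4160 0.9094]  S=[0.7219]  K=[-0.0733; 0.4721]  nu=[-3.9851]  x^+=[-0.9538, 0.8424]  P^+=[0.9616 0.4084; 0.4084 0.3893]
step 3: x^-=[-0.7264, 0.8424]  P^-=[1.4206 0.5166; 0.5166 0.5393]  H_jac=[-0.6530 0.7574]  S=[0.7942]  K=[-0.6755; 0.0896]  nu=[-2.3223]  x^+=[0.8423, 0.6344]  P^+=[1.0582 0.5646; 0.5646 0.5329]

x_post = [0.8423, 0.6344]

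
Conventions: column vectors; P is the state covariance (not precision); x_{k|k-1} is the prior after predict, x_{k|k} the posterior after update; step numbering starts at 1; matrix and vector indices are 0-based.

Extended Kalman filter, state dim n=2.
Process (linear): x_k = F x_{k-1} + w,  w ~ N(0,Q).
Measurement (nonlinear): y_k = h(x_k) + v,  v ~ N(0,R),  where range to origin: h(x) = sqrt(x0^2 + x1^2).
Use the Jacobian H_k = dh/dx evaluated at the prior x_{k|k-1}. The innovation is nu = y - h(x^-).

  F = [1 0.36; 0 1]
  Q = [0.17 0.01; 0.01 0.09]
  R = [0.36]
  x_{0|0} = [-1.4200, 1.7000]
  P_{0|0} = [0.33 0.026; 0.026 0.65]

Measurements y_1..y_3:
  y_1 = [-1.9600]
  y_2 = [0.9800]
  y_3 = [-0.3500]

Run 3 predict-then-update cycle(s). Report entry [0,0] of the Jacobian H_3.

step 1: x^-=[-0.8080, 1.7000]  P^-=[0.6030 0.2700; 0.2700 0.7400]  H_jac=[-0.4293 0.9032]  S=[0.8654]  K=[-0.0173; 0.6384]  nu=[-3.8422]  x^+=[-0.7415, -0.7528]  P^+=[0.6027 0.2796; 0.2796 0.3873]
step 2: x^-=[-1.0125, -0.7528]  P^-=[1.0242 0.4290; 0.4290 0.4773]  H_jac=[-0.8025 -0.5967]  S=[1.6003]  K=[-0.6735; -0.3931]  nu=[-0.2817]  x^+=[-0.8228, -0.6421]  P^+=[0.2982 0.0053; 0.0053 0.2300]
step 3: x^-=[-1.0539, -0.6421]  P^-=[0.5018 0.0981; 0.0981 0.3200]  H_jac=[-0.8540 -0.5203]  S=[0.8998]  K=[-0.5330; -0.2782]  nu=[-1.5841]  x^+=[-0.2096, -0.2014]  P^+=[0.2462 -0.0353; -0.0353 0.2504]

H_jac[0,0] = -0.8540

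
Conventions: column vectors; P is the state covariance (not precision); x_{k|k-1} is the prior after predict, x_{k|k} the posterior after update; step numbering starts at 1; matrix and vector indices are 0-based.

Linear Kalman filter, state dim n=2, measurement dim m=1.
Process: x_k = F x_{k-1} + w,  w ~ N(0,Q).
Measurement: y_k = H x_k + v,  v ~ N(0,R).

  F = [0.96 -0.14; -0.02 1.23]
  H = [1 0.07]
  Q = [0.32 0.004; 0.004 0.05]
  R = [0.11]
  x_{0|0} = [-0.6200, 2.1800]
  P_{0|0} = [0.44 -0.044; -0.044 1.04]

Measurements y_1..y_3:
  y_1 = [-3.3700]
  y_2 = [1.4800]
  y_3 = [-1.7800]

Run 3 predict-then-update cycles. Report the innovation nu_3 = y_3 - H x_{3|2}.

step 1: x^-=[-0.9004, 2.6938]  P^-=[0.7577 -0.2356; -0.2356 1.6258]  S=[0.8427]  K=[0.8796; -0.1445]  nu=[-2.6582]  x^+=[-3.2385, 3.0780]  P^+=[0.1057 -0.1285; -0.1285 1.6081]
step 2: x^-=[-3.5399, 3.8508]  P^-=[0.4835 -0.4270; -0.4270 2.4893]  S=[0.5459]  K=[0.8309; -0.4630]  nu=[4.7503]  x^+=[0.4072, 1.6514]  P^+=[0.1066 -0.2170; -0.2170 2.3723]
step 3: x^-=[0.1598, 2.0231]  P^-=[0.5231 -0.6634; -0.6634 3.6498]  S=[0.5581]  K=[0.8541; -0.7309]  nu=[-2.0814]  x^+=[-1.6179, 3.5444]  P^+=[0.1160 -0.3150; -0.3150 3.3516]

innov = [-2.0814]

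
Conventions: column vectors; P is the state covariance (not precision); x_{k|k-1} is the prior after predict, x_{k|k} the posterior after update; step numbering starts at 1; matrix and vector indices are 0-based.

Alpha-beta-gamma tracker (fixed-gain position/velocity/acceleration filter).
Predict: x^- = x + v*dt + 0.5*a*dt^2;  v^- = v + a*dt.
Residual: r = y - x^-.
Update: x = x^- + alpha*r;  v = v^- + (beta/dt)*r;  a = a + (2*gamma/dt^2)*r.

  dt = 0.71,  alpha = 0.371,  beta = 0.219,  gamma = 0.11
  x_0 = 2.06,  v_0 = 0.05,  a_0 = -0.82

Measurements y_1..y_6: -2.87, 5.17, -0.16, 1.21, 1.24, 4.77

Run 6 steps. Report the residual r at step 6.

resid = 3.0980

step 1: x_pred=1.8888  r=-4.7588  x^+=0.1233  v^+=-2.0001  a^+=-2.8969
step 2: x_pred=-2.0269  r=7.1969  x^+=0.6432  v^+=-1.8369  a^+=0.2440
step 3: x_pred=-0.5996  r=0.4396  x^+=-0.4365  v^+=-1.5281  a^+=0.4359
step 4: x_pred=-1.4116  r=2.6216  x^+=-0.4390  v^+=-0.4100  a^+=1.5800
step 5: x_pred=-0.3318  r=1.5718  x^+=0.2513  v^+=1.1966  a^+=2.2660
step 6: x_pred=1.6720  r=3.0980  x^+=2.8214  v^+=3.7610  a^+=3.6180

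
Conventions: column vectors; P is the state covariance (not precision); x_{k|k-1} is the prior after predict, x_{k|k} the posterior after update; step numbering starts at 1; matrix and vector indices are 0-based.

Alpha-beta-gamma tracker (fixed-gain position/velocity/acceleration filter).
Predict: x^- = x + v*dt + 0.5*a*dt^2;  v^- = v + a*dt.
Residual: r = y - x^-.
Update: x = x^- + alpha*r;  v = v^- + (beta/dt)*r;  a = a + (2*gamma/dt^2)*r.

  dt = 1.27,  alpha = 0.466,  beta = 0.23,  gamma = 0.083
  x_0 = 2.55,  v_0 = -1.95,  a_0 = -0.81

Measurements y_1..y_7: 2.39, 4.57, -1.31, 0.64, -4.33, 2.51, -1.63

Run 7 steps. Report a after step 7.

step 1: x_pred=-0.5797  r=2.9697  x^+=0.8042  v^+=-2.4409  a^+=-0.5044
step 2: x_pred=-2.7025  r=7.2725  x^+=0.6865  v^+=-1.7643  a^+=0.2441
step 3: x_pred=-1.3573  r=0.0473  x^+=-1.3353  v^+=-1.4457  a^+=0.2490
step 4: x_pred=-2.9705  r=3.6105  x^+=-1.2880  v^+=-0.4756  a^+=0.6206
step 5: x_pred=-1.3916  r=-2.9384  x^+=-2.7609  v^+=-0.2196  a^+=0.3182
step 6: x_pred=-2.7832  r=5.2932  x^+=-0.3166  v^+=1.1431  a^+=0.8630
step 7: x_pred=1.8311  r=-3.4611  x^+=0.2182  v^+=1.6122  a^+=0.5067

a_post = 0.5067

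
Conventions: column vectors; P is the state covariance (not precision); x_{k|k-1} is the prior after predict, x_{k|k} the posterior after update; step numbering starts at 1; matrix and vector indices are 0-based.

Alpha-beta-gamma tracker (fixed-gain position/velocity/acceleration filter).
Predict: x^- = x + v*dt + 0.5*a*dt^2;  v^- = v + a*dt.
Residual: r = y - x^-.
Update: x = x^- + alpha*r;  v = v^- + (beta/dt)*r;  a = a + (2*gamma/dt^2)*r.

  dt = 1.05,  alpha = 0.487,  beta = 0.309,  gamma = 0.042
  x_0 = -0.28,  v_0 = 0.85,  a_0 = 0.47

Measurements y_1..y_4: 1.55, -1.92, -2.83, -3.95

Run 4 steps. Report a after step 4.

step 1: x_pred=0.8716  r=0.6784  x^+=1.2020  v^+=1.5431  a^+=0.5217
step 2: x_pred=3.1099  r=-5.0299  x^+=0.6603  v^+=0.6107  a^+=0.1385
step 3: x_pred=1.3779  r=-4.2079  x^+=-0.6714  v^+=-0.4822  a^+=-0.1821
step 4: x_pred=-1.2781  r=-2.6719  x^+=-2.5793  v^+=-1.4598  a^+=-0.3857

a_post = -0.3857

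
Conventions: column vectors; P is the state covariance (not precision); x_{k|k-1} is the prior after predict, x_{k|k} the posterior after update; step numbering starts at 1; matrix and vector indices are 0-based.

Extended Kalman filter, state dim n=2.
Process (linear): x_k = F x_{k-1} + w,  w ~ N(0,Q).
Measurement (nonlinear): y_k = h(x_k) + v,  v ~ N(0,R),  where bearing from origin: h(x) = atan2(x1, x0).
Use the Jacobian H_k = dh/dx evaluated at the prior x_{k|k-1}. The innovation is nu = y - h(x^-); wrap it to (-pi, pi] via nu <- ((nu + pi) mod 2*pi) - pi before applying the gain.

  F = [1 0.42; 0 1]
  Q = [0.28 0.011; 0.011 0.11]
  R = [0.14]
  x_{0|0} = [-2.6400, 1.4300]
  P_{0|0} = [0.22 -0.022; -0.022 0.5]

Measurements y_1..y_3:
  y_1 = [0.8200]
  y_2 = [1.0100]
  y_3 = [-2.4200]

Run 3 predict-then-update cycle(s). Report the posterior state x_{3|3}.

x_post = [-0.3808, 3.3182]

step 1: x^-=[-2.0394, 1.4300]  P^-=[0.5697 0.1990; 0.1990 0.6100]  H_jac=[-0.2305 -0.3287]  S=[0.2663]  K=[-0.7387; -0.9251]  nu=[-1.7101]  x^+=[-0.7762, 3.0120]  P^+=[0.4244 0.0170; 0.0170 0.3821]
step 2: x^-=[0.4888, 3.0120]  P^-=[0.7861 0.1885; 0.1885 0.4921]  H_jac=[-0.3235 0.0525]  S=[0.2172]  K=[-1.1251; -0.1618]  nu=[-0.3999]  x^+=[0.9387, 3.0767]  P^+=[0.5111 0.1489; 0.1489 0.4864]
step 3: x^-=[2.2309, 3.0767]  P^-=[1.0020 0.3642; 0.3642 0.5964]  H_jac=[-0.2130 0.1545]  S=[0.1757]  K=[-0.8945; 0.0827]  nu=[2.9198]  x^+=[-0.3808, 3.3182]  P^+=[0.8614 0.3772; 0.3772 0.5952]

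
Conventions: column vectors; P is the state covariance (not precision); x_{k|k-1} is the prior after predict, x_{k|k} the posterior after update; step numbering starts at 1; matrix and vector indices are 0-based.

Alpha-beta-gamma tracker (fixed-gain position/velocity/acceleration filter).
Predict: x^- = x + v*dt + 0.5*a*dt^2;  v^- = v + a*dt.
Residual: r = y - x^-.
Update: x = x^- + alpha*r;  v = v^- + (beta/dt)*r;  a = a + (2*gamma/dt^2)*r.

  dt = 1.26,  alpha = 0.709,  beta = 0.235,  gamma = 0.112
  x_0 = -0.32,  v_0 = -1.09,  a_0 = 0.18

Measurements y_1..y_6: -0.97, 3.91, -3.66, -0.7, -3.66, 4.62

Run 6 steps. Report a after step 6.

a_post = 0.5661

step 1: x_pred=-1.5505  r=0.5805  x^+=-1.1389  v^+=-0.7549  a^+=0.2619
step 2: x_pred=-1.8822  r=5.7922  x^+=2.2245  v^+=0.6554  a^+=1.0792
step 3: x_pred=3.9069  r=-7.5669  x^+=-1.4580  v^+=0.6038  a^+=0.0115
step 4: x_pred=-0.6881  r=-0.0119  x^+=-0.6965  v^+=0.6161  a^+=0.0098
step 5: x_pred=0.0876  r=-3.7476  x^+=-2.5695  v^+=-0.0704  a^+=-0.5189
step 6: x_pred=-3.0701  r=7.6901  x^+=2.3822  v^+=0.7100  a^+=0.5661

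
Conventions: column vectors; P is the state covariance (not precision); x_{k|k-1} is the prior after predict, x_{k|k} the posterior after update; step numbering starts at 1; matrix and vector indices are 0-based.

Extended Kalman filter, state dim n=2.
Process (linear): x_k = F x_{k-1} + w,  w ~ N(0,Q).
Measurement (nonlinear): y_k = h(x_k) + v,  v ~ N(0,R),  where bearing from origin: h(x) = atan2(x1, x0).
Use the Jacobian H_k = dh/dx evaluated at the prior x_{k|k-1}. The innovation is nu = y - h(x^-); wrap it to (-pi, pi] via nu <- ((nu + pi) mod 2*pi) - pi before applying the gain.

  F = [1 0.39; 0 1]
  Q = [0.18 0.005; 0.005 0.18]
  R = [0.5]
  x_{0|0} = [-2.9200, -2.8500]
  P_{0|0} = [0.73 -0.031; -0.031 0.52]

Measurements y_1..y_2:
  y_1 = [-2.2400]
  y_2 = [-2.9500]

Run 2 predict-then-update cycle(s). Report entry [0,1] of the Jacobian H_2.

H_jac[0,1] = -0.1479

step 1: x^-=[-4.0315, -2.8500]  P^-=[0.9649 0.1768; 0.1768 0.7000]  H_jac=[0.1169 -0.1654]  S=[0.5255]  K=[0.1590; -0.1810]  nu=[0.2862]  x^+=[-3.9860, -2.9018]  P^+=[0.9516 0.1919; 0.1919 0.6828]
step 2: x^-=[-5.1177, -2.9018]  P^-=[1.3852 0.4632; 0.4632 0.8628]  H_jac=[0.0838 -0.1479]  S=[0.5171]  K=[0.0921; -0.1716]  nu=[-0.3242]  x^+=[-5.1475, -2.8462]  P^+=[1.3808 0.4714; 0.4714 0.8476]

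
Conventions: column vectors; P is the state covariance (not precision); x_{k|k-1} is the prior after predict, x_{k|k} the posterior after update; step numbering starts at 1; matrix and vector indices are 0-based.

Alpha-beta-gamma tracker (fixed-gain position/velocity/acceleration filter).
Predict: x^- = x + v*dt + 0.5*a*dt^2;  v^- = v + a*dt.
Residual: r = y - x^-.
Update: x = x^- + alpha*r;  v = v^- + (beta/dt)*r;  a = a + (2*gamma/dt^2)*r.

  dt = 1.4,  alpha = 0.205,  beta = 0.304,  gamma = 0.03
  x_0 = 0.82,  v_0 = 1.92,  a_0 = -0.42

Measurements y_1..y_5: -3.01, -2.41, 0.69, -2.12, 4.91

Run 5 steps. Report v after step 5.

step 1: x_pred=3.0964  r=-6.1064  x^+=1.8446  v^+=0.0060  a^+=-0.6069
step 2: x_pred=1.2583  r=-3.6683  x^+=0.5063  v^+=-1.6402  a^+=-0.7192
step 3: x_pred=-2.4949  r=3.1849  x^+=-1.8420  v^+=-1.9555  a^+=-0.6217
step 4: x_pred=-5.1890  r=3.0690  x^+=-4.5599  v^+=-2.1595  a^+=-0.5278
step 5: x_pred=-8.1005  r=13.0105  x^+=-5.4333  v^+=-0.0733  a^+=-0.1295

v_post = -0.0733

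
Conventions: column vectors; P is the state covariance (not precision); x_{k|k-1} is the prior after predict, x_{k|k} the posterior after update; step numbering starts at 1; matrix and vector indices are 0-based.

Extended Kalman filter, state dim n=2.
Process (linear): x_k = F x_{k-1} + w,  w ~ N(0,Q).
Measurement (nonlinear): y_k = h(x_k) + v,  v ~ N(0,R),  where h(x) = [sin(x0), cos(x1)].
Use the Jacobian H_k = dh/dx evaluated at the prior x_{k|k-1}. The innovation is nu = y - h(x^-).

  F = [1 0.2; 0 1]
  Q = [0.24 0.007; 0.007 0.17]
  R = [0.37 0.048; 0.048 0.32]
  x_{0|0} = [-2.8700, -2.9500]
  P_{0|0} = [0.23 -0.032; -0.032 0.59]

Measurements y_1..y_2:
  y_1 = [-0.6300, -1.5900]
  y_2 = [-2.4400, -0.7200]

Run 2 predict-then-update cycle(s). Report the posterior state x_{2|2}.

step 1: x^-=[-3.4600, -2.9500]  P^-=[0.4808 0.0930; 0.0930 0.7600]  H_jac=[-0.9497 0.0000; 0.0000 0.1904]  S=[0.8037 0.0312; 0.0312 0.3476]  K=[-0.5721 0.1023; -0.1265 0.4277]  nu=[-0.9431, -0.6083]  x^+=[-2.9827, -3.0909]  P^+=[0.2177 0.0277; 0.0277 0.6869]
step 2: x^-=[-3.6008, -3.0909]  P^-=[0.4963 0.1720; 0.1720 0.8569]  H_jac=[-0.8964 0.0000; 0.0000 0.0507]  S=[0.7688 0.0402; 0.0402 0.3222]  K=[-0.5839 0.0999; -0.2090 0.1608]  nu=[-2.8833, 0.2787]  x^+=[-1.8895, -2.4434]  P^+=[0.2357 0.0777; 0.0777 0.8177]

x_post = [-1.8895, -2.4434]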